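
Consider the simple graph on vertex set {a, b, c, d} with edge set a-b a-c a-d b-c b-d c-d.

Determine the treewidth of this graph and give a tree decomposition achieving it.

A single bag containing all 4 vertices is trivially a valid decomposition of width 3. On the other hand G contains the 4-clique {a, b, c, d}. A clique must lie in a single bag of any decomposition, so no decomposition can have width below 3. Combining the bounds, tw(G) = 3.

Treewidth 3.
One optimal decomposition is:
Bags: B1 = {a, b, c, d}
Tree: (single bag)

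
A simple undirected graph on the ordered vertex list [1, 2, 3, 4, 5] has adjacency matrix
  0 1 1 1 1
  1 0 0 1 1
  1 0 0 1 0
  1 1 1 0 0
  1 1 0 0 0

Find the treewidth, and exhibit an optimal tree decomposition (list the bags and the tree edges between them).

Every bag has size at most 3, so the width is 3 − 1 = 2 and tw(G) ≤ 2. On the other hand G contains the 3-clique {1, 2, 4}. A clique must lie in a single bag of any decomposition, so no decomposition can have width below 2. The upper and lower bounds meet at 2, so that is the treewidth.

Treewidth 2.
One optimal decomposition is:
Bags: B1 = {1, 2, 4}  B2 = {1, 2, 5}  B3 = {1, 3, 4}
Tree: B1–B2, B1–B3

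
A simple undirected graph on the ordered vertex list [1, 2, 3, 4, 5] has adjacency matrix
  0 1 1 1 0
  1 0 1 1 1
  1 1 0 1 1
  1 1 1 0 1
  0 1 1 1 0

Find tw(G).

3

A width-3 tree decomposition is:
Bags: B1 = {1, 2, 3, 4}  B2 = {2, 3, 4, 5}
Tree: B1–B2
The largest bag has 4 vertices, giving width 3; this decomposition certifies tw(G) ≤ 3. On the other hand G contains the 4-clique {1, 2, 3, 4}. A clique must lie in a single bag of any decomposition, so no decomposition can have width below 3. Combining the bounds, tw(G) = 3.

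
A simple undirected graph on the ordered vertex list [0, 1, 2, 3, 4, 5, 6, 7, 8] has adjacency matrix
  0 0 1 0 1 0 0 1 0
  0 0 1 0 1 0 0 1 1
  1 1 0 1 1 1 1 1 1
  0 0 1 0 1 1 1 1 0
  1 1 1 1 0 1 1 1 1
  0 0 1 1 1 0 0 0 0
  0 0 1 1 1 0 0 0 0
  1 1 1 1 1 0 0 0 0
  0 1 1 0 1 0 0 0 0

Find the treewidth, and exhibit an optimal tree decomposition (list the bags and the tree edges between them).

The largest bag has 4 vertices, giving width 3; this decomposition certifies tw(G) ≤ 3. Conversely, {0, 2, 4, 7} is a clique of size 4, and the vertices of any clique must share a bag in every tree decomposition; so some bag has ≥ 4 vertices and tw(G) ≥ 3. Hence tw(G) = 3 exactly.

Treewidth 3.
One optimal decomposition is:
Bags: B1 = {1, 2, 4, 7}  B2 = {0, 2, 4, 7}  B3 = {2, 3, 4, 7}  B4 = {2, 3, 4, 5}  B5 = {2, 3, 4, 6}  B6 = {1, 2, 4, 8}
Tree: B1–B2, B1–B3, B3–B4, B4–B5, B1–B6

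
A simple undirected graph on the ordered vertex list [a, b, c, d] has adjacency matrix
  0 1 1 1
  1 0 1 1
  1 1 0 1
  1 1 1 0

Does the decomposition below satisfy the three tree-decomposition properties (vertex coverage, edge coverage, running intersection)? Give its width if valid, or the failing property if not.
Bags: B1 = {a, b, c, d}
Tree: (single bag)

Checking the three conditions: (i) the bags cover all of {a, b, c, d}; (ii) for each edge, some bag contains both endpoints; (iii) the bags containing any fixed vertex form a subtree. All hold, so the decomposition is valid with width 4 − 1 = 3.

Yes; width 3.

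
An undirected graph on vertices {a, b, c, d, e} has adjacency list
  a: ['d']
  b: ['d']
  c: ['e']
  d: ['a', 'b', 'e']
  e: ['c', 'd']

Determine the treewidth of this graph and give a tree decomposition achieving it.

Treewidth 1.
One such decomposition:
Bags: B1 = {d, e}  B2 = {c, e}  B3 = {a, d}  B4 = {b, d}
Tree: B1–B2, B1–B3, B3–B4

The largest bag has 2 vertices, giving width 1; this decomposition certifies tw(G) ≤ 1. Since G has at least one edge (e.g. e–d), it is not an edgeless graph, so tw(G) ≥ 1. The upper and lower bounds meet at 1, so that is the treewidth.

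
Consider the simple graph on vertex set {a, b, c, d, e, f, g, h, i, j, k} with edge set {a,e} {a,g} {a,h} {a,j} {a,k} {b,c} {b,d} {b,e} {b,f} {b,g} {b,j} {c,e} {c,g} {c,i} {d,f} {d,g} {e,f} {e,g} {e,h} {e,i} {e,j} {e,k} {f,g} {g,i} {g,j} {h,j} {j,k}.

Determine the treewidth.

3

A width-3 tree decomposition is:
Bags: B1 = {a, e, j, k}  B2 = {a, e, g, j}  B3 = {b, e, g, j}  B4 = {b, e, f, g}  B5 = {b, c, e, g}  B6 = {b, d, f, g}  B7 = {a, e, h, j}  B8 = {c, e, g, i}
Tree: B1–B2, B2–B3, B3–B4, B4–B5, B4–B6, B2–B7, B5–B8
Each bag holds 4 vertices, so the decomposition has width 3, which upper-bounds the treewidth. On the other hand G contains the 4-clique {b, d, f, g}. A clique must lie in a single bag of any decomposition, so no decomposition can have width below 3. Hence tw(G) = 3 exactly.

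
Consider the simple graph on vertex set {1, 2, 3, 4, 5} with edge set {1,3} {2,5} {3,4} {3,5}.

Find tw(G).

1

A width-1 tree decomposition is:
Bags: B1 = {2, 5}  B2 = {3, 5}  B3 = {1, 3}  B4 = {3, 4}
Tree: B1–B2, B2–B3, B3–B4
Every bag has size at most 2, so the width is 2 − 1 = 1 and tw(G) ≤ 1. G has an edge, so its treewidth is at least 1. Combining the bounds, tw(G) = 1.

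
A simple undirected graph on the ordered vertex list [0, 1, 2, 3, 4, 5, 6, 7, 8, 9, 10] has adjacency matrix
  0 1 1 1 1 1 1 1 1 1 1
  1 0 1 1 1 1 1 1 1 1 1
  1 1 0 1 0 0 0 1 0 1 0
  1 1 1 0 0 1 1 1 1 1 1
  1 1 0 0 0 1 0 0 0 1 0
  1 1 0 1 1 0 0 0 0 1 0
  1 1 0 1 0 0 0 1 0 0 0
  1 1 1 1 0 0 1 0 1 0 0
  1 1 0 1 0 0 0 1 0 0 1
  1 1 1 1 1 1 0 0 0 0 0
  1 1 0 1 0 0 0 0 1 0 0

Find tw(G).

4

A width-4 tree decomposition is:
Bags: B1 = {0, 1, 2, 3, 9}  B2 = {0, 1, 2, 3, 7}  B3 = {0, 1, 3, 5, 9}  B4 = {0, 1, 3, 7, 8}  B5 = {0, 1, 4, 5, 9}  B6 = {0, 1, 3, 8, 10}  B7 = {0, 1, 3, 6, 7}
Tree: B1–B2, B1–B3, B2–B4, B3–B5, B4–B6, B4–B7
Each bag holds 5 vertices, so the decomposition has width 4, which upper-bounds the treewidth. Conversely, {0, 1, 2, 3, 9} is a clique of size 5, and the vertices of any clique must share a bag in every tree decomposition; so some bag has ≥ 5 vertices and tw(G) ≥ 4. Hence tw(G) = 4 exactly.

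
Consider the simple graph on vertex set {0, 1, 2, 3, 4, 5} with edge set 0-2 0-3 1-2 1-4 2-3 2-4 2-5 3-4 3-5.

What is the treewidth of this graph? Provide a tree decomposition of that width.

Every bag has size at most 3, so the width is 3 − 1 = 2 and tw(G) ≤ 2. Conversely, {1, 2, 4} is a clique of size 3, and the vertices of any clique must share a bag in every tree decomposition; so some bag has ≥ 3 vertices and tw(G) ≥ 2. Combining the bounds, tw(G) = 2.

Treewidth 2.
Bags: B1 = {1, 2, 4}  B2 = {2, 3, 4}  B3 = {0, 2, 3}  B4 = {2, 3, 5}
Tree: B1–B2, B2–B3, B3–B4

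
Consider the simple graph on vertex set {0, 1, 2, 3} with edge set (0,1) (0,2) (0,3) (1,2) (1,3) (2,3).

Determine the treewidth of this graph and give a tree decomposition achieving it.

A single bag containing all 4 vertices is trivially a valid decomposition of width 3. For the lower bound, the 4 vertices {0, 1, 2, 3} are pairwise adjacent, and any tree decomposition puts a clique entirely inside one bag — forcing width ≥ 3. Combining the bounds, tw(G) = 3.

Treewidth 3.
One such decomposition:
Bags: B1 = {0, 1, 2, 3}
Tree: (single bag)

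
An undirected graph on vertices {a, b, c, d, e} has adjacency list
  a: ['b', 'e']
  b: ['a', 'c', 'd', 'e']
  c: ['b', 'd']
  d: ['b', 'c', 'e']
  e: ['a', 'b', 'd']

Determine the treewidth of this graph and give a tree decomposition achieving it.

Treewidth 2.
Bags: B1 = {a, b, e}  B2 = {b, d, e}  B3 = {b, c, d}
Tree: B1–B2, B2–B3

Each bag holds 3 vertices, so the decomposition has width 2, which upper-bounds the treewidth. Conversely, {b, d, e} is a clique of size 3, and the vertices of any clique must share a bag in every tree decomposition; so some bag has ≥ 3 vertices and tw(G) ≥ 2. The upper and lower bounds meet at 2, so that is the treewidth.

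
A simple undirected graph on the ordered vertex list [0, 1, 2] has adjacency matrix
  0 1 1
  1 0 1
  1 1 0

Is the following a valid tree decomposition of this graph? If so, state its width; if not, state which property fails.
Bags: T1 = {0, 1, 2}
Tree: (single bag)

Checking the three conditions: (i) the bags cover all of {0, 1, 2}; (ii) for each edge, some bag contains both endpoints; (iii) the bags containing any fixed vertex form a subtree. All hold, so the decomposition is valid with width 3 − 1 = 2.

Yes; width 2.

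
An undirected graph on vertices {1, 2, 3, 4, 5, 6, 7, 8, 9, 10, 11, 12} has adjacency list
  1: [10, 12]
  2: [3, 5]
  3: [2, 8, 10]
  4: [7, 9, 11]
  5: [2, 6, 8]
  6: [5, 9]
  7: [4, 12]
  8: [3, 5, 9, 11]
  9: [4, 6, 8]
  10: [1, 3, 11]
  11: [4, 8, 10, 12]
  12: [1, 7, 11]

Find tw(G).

A width-3 tree decomposition is:
Bags: B1 = {2, 3, 5, 6}  B2 = {3, 5, 6, 8}  B3 = {3, 6, 8, 9}  B4 = {3, 8, 9, 10}  B5 = {8, 9, 10, 11}  B6 = {4, 9, 10, 11}  B7 = {1, 4, 10, 11}  B8 = {1, 4, 11, 12}  B9 = {1, 4, 7, 12}
Tree: B1–B2, B2–B3, B3–B4, B4–B5, B5–B6, B6–B7, B7–B8, B8–B9
Each bag holds 4 vertices, so the decomposition has width 3, which upper-bounds the treewidth. For the lower bound: the 4 vertex sets {2,5,6}, {3}, {8}, {4,9,10,11} are disjoint, each induces a connected subgraph, and every pair is joined by at least one edge of G. Contracting each set to a single vertex therefore yields K_{4} as a minor, and since treewidth is minor-monotone, tw(G) ≥ tw(K_{4}) = 3. Combining the bounds, tw(G) = 3.

3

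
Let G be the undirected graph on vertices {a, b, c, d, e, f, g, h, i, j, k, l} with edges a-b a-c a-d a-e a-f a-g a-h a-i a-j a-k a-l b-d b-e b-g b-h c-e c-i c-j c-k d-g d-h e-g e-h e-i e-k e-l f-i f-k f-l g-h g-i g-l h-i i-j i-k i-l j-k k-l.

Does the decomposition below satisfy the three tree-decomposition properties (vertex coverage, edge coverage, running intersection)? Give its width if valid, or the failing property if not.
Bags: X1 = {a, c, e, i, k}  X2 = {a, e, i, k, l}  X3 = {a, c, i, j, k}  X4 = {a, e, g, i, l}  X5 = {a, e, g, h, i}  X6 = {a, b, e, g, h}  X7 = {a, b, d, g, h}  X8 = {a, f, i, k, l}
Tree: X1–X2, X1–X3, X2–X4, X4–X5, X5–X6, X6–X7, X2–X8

Yes; width 4.

Checking the three conditions: (i) the bags cover all of {a, b, c, d, e, f, g, h, i, j, k, l}; (ii) for each edge, some bag contains both endpoints; (iii) the bags containing any fixed vertex form a subtree. All hold, so the decomposition is valid with width 5 − 1 = 4.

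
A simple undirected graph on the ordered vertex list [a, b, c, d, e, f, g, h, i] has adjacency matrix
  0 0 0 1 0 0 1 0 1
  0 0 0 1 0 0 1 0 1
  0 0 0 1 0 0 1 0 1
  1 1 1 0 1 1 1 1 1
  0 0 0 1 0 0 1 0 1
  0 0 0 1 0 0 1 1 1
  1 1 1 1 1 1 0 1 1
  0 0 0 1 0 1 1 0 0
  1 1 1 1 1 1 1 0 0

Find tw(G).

3

A width-3 tree decomposition is:
Bags: B1 = {d, f, g, i}  B2 = {b, d, g, i}  B3 = {d, f, g, h}  B4 = {a, d, g, i}  B5 = {c, d, g, i}  B6 = {d, e, g, i}
Tree: B1–B2, B1–B3, B1–B4, B4–B5, B1–B6
Each bag holds 4 vertices, so the decomposition has width 3, which upper-bounds the treewidth. Conversely, {d, f, g, h} is a clique of size 4, and the vertices of any clique must share a bag in every tree decomposition; so some bag has ≥ 4 vertices and tw(G) ≥ 3. Hence tw(G) = 3 exactly.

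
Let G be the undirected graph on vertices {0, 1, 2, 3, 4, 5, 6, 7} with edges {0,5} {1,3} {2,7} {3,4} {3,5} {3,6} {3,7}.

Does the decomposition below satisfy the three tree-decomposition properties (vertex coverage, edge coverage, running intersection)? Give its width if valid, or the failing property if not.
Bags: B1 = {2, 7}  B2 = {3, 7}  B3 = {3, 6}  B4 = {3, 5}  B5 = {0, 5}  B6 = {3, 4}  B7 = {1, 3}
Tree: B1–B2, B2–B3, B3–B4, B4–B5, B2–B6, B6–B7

Every vertex of G appears in some bag (union = {0, 1, 2, 3, 4, 5, 6, 7}); every edge is covered by a bag; and for each vertex v the set of bags containing v is connected in the bag tree. The decomposition is therefore valid. The largest bag has 2 vertices, so the width is 1.

Yes; width 1.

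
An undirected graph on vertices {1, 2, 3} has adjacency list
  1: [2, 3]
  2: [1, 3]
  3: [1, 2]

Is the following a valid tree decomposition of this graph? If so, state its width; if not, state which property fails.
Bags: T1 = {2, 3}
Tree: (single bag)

No — vertex 1 appears in no bag.

A tree decomposition must satisfy three properties: every vertex lies in some bag; for every edge, both endpoints lie together in some bag; and for every vertex, the bags containing it form a connected subtree. Here vertex 1 appears in no bag, so the decomposition is invalid.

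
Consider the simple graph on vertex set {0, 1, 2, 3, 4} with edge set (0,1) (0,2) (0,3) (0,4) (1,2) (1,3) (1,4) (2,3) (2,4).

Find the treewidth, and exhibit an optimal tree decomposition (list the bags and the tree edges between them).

Each bag holds 4 vertices, so the decomposition has width 3, which upper-bounds the treewidth. Conversely, {0, 1, 2, 3} is a clique of size 4, and the vertices of any clique must share a bag in every tree decomposition; so some bag has ≥ 4 vertices and tw(G) ≥ 3. The upper and lower bounds meet at 3, so that is the treewidth.

Treewidth 3.
Bags: B1 = {0, 1, 2, 4}  B2 = {0, 1, 2, 3}
Tree: B1–B2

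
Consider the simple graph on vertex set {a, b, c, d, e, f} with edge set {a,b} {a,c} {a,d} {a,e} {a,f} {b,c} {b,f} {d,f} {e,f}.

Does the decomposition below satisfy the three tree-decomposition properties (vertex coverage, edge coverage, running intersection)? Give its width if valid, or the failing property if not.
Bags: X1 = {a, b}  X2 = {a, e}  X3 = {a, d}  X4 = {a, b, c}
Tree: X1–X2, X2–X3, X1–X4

No — vertex f appears in no bag.

A tree decomposition must satisfy three properties: every vertex lies in some bag; for every edge, both endpoints lie together in some bag; and for every vertex, the bags containing it form a connected subtree. Here vertex f appears in no bag, so the decomposition is invalid.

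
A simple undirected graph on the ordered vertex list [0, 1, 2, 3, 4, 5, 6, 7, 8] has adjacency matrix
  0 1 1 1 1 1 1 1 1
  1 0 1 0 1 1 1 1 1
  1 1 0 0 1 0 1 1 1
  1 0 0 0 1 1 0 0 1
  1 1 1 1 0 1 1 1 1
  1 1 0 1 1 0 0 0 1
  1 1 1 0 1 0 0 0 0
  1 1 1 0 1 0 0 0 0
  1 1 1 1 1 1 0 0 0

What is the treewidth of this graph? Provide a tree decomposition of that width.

Treewidth 4.
One optimal decomposition is:
Bags: B1 = {0, 1, 2, 4, 6}  B2 = {0, 1, 2, 4, 7}  B3 = {0, 1, 2, 4, 8}  B4 = {0, 1, 4, 5, 8}  B5 = {0, 3, 4, 5, 8}
Tree: B1–B2, B1–B3, B3–B4, B4–B5

The largest bag has 5 vertices, giving width 4; this decomposition certifies tw(G) ≤ 4. On the other hand G contains the 5-clique {0, 1, 2, 4, 8}. A clique must lie in a single bag of any decomposition, so no decomposition can have width below 4. Therefore the treewidth is 4.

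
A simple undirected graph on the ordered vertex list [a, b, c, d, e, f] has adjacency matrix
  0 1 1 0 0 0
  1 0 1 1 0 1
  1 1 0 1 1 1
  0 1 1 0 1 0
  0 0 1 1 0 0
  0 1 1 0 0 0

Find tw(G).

2

A width-2 tree decomposition is:
Bags: B1 = {b, c, d}  B2 = {b, c, f}  B3 = {a, b, c}  B4 = {c, d, e}
Tree: B1–B2, B1–B3, B1–B4
Each bag holds 3 vertices, so the decomposition has width 2, which upper-bounds the treewidth. For the lower bound, the 3 vertices {c, d, e} are pairwise adjacent, and any tree decomposition puts a clique entirely inside one bag — forcing width ≥ 2. The upper and lower bounds meet at 2, so that is the treewidth.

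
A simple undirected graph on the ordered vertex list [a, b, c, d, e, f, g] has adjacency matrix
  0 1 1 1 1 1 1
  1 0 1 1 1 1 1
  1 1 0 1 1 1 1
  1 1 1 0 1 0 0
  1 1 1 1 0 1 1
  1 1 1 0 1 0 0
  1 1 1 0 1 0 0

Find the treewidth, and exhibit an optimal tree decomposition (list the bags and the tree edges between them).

Every bag has size at most 5, so the width is 5 − 1 = 4 and tw(G) ≤ 4. On the other hand G contains the 5-clique {a, b, c, d, e}. A clique must lie in a single bag of any decomposition, so no decomposition can have width below 4. Therefore the treewidth is 4.

Treewidth 4.
Bags: B1 = {a, b, c, e, g}  B2 = {a, b, c, d, e}  B3 = {a, b, c, e, f}
Tree: B1–B2, B1–B3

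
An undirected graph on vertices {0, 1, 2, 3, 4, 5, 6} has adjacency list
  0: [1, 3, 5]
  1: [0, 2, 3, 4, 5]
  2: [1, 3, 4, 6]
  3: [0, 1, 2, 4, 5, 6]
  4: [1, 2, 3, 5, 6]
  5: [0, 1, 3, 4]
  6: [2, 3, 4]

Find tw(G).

A width-3 tree decomposition is:
Bags: B1 = {1, 2, 3, 4}  B2 = {1, 3, 4, 5}  B3 = {0, 1, 3, 5}  B4 = {2, 3, 4, 6}
Tree: B1–B2, B2–B3, B1–B4
Every bag has size at most 4, so the width is 4 − 1 = 3 and tw(G) ≤ 3. On the other hand G contains the 4-clique {0, 1, 3, 5}. A clique must lie in a single bag of any decomposition, so no decomposition can have width below 3. Therefore the treewidth is 3.

3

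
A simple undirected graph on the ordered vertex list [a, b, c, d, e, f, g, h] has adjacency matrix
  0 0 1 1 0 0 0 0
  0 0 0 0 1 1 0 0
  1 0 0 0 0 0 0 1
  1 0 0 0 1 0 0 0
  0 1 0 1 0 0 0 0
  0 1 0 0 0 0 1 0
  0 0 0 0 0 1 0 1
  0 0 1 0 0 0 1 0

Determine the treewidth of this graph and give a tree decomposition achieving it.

Each bag holds 3 vertices, so the decomposition has width 2, which upper-bounds the treewidth. Since c–a–d–e–b–f–g–h–c is a cycle in G, G is not acyclic. Forests are exactly the graphs of treewidth ≤ 1, so tw(G) ≥ 2. Combining the bounds, tw(G) = 2.

Treewidth 2.
One optimal decomposition is:
Bags: B1 = {a, c, d}  B2 = {c, d, e}  B3 = {b, c, e}  B4 = {b, c, f}  B5 = {c, f, g}  B6 = {c, g, h}
Tree: B1–B2, B2–B3, B3–B4, B4–B5, B5–B6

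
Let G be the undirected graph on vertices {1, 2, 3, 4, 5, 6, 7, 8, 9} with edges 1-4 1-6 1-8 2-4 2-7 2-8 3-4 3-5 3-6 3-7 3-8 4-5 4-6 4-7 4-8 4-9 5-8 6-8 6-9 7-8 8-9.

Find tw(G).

3

A width-3 tree decomposition is:
Bags: B1 = {4, 6, 8, 9}  B2 = {3, 4, 6, 8}  B3 = {1, 4, 6, 8}  B4 = {3, 4, 7, 8}  B5 = {2, 4, 7, 8}  B6 = {3, 4, 5, 8}
Tree: B1–B2, B1–B3, B2–B4, B4–B5, B4–B6
Each bag holds 4 vertices, so the decomposition has width 3, which upper-bounds the treewidth. For the lower bound, the 4 vertices {1, 4, 6, 8} are pairwise adjacent, and any tree decomposition puts a clique entirely inside one bag — forcing width ≥ 3. Combining the bounds, tw(G) = 3.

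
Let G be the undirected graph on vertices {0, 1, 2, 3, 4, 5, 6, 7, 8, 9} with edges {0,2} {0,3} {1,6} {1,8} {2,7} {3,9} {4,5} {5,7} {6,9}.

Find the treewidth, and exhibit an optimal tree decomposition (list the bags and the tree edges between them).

Each bag holds 2 vertices, so the decomposition has width 1, which upper-bounds the treewidth. Any graph with an edge has treewidth ≥ 1, and G has the edge 4–5. Hence tw(G) = 1 exactly.

Treewidth 1.
Bags: B1 = {4, 5}  B2 = {5, 7}  B3 = {2, 7}  B4 = {0, 2}  B5 = {0, 3}  B6 = {3, 9}  B7 = {6, 9}  B8 = {1, 6}  B9 = {1, 8}
Tree: B1–B2, B2–B3, B3–B4, B4–B5, B5–B6, B6–B7, B7–B8, B8–B9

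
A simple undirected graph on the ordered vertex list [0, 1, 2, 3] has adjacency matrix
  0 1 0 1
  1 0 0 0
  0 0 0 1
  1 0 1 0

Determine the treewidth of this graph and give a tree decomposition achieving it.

Every bag has size at most 2, so the width is 2 − 1 = 1 and tw(G) ≤ 1. Since G has at least one edge (e.g. 0–3), it is not an edgeless graph, so tw(G) ≥ 1. The upper and lower bounds meet at 1, so that is the treewidth.

Treewidth 1.
One optimal decomposition is:
Bags: B1 = {0, 3}  B2 = {0, 1}  B3 = {2, 3}
Tree: B1–B2, B1–B3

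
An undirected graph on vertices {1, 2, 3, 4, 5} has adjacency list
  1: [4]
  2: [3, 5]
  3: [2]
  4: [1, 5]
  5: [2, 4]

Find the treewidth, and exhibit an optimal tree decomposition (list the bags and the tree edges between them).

Each bag holds 2 vertices, so the decomposition has width 1, which upper-bounds the treewidth. Since G has at least one edge (e.g. 1–4), it is not an edgeless graph, so tw(G) ≥ 1. The upper and lower bounds meet at 1, so that is the treewidth.

Treewidth 1.
One such decomposition:
Bags: B1 = {1, 4}  B2 = {4, 5}  B3 = {2, 5}  B4 = {2, 3}
Tree: B1–B2, B2–B3, B3–B4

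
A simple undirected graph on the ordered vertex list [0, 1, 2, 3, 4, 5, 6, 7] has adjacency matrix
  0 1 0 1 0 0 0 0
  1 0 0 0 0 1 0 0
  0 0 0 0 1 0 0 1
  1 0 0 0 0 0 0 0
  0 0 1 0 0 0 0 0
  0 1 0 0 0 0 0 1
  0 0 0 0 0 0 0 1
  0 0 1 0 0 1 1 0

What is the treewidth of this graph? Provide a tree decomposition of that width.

Each bag holds 2 vertices, so the decomposition has width 1, which upper-bounds the treewidth. Since G has at least one edge (e.g. 7–2), it is not an edgeless graph, so tw(G) ≥ 1. Therefore the treewidth is 1.

Treewidth 1.
Bags: B1 = {2, 7}  B2 = {6, 7}  B3 = {5, 7}  B4 = {1, 5}  B5 = {0, 1}  B6 = {0, 3}  B7 = {2, 4}
Tree: B1–B2, B2–B3, B3–B4, B4–B5, B5–B6, B1–B7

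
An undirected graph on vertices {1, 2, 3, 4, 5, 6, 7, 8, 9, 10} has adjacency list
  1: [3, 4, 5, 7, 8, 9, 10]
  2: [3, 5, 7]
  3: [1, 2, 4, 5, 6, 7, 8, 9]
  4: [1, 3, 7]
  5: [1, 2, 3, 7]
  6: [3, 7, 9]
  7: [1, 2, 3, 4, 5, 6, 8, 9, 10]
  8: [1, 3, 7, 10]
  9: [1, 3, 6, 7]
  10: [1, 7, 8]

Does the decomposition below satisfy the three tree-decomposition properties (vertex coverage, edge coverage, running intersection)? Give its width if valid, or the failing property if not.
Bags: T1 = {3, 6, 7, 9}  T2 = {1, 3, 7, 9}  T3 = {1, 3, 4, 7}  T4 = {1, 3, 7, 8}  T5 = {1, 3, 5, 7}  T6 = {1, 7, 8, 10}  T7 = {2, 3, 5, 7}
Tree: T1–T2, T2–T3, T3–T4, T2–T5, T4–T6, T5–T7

Yes; width 3.

Checking the three conditions: (i) the bags cover all of {1, 2, 3, 4, 5, 6, 7, 8, 9, 10}; (ii) for each edge, some bag contains both endpoints; (iii) the bags containing any fixed vertex form a subtree. All hold, so the decomposition is valid with width 4 − 1 = 3.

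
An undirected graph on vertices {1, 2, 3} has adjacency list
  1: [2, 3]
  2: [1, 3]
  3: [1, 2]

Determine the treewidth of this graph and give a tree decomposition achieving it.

Treewidth 2.
One such decomposition:
Bags: B1 = {1, 2, 3}
Tree: (single bag)

With just one bag of size 3, the width is 3 − 1 = 2, so tw(G) ≤ 2. For the lower bound, the 3 vertices {1, 2, 3} are pairwise adjacent, and any tree decomposition puts a clique entirely inside one bag — forcing width ≥ 2. Hence tw(G) = 2 exactly.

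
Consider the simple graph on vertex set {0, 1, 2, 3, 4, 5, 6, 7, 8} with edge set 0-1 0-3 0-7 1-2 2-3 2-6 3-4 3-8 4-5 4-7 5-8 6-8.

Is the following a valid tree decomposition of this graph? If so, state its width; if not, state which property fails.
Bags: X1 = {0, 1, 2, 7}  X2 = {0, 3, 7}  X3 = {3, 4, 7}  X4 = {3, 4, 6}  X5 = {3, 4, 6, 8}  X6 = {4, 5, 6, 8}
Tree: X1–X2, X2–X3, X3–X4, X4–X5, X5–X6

No — edge (2,3) lies in no bag.

A tree decomposition must satisfy three properties: every vertex lies in some bag; for every edge, both endpoints lie together in some bag; and for every vertex, the bags containing it form a connected subtree. Here edge (2,3) lies in no bag, so the decomposition is invalid.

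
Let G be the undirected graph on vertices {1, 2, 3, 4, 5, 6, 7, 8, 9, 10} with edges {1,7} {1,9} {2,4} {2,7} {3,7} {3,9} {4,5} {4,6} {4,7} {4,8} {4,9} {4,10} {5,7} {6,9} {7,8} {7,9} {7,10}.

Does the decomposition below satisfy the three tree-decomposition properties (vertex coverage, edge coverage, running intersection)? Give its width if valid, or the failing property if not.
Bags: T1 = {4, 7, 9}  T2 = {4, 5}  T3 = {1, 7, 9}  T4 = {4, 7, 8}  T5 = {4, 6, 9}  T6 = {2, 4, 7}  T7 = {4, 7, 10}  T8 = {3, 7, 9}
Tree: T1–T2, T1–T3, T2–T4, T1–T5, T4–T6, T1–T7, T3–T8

No — edge (7,5) lies in no bag.

A tree decomposition must satisfy three properties: every vertex lies in some bag; for every edge, both endpoints lie together in some bag; and for every vertex, the bags containing it form a connected subtree. Here edge (7,5) lies in no bag, so the decomposition is invalid.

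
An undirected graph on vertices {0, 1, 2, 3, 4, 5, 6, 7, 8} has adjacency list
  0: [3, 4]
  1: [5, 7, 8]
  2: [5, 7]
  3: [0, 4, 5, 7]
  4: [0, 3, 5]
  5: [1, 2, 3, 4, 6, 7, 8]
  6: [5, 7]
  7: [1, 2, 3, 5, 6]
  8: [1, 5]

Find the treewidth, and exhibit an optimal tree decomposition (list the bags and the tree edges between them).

The largest bag has 3 vertices, giving width 2; this decomposition certifies tw(G) ≤ 2. Conversely, {0, 3, 4} is a clique of size 3, and the vertices of any clique must share a bag in every tree decomposition; so some bag has ≥ 3 vertices and tw(G) ≥ 2. Therefore the treewidth is 2.

Treewidth 2.
Bags: B1 = {1, 5, 8}  B2 = {1, 5, 7}  B3 = {2, 5, 7}  B4 = {3, 5, 7}  B5 = {3, 4, 5}  B6 = {5, 6, 7}  B7 = {0, 3, 4}
Tree: B1–B2, B2–B3, B3–B4, B4–B5, B2–B6, B5–B7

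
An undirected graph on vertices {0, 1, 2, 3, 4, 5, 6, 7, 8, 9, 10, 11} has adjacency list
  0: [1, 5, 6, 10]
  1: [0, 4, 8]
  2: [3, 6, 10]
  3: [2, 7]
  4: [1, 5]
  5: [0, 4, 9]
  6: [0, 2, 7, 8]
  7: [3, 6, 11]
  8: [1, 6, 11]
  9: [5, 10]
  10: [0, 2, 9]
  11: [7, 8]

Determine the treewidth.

3

A width-3 tree decomposition is:
Bags: B1 = {1, 4, 5, 9}  B2 = {0, 1, 5, 9}  B3 = {0, 1, 9, 10}  B4 = {0, 1, 8, 10}  B5 = {0, 6, 8, 10}  B6 = {2, 6, 8, 10}  B7 = {2, 6, 8, 11}  B8 = {2, 6, 7, 11}  B9 = {2, 3, 7, 11}
Tree: B1–B2, B2–B3, B3–B4, B4–B5, B5–B6, B6–B7, B7–B8, B8–B9
Each bag holds 4 vertices, so the decomposition has width 3, which upper-bounds the treewidth. For the lower bound: the 4 vertex sets {4,5,9}, {1}, {0}, {2,6,8,10} are disjoint, each induces a connected subgraph, and every pair is joined by at least one edge of G. Contracting each set to a single vertex therefore yields K_{4} as a minor, and since treewidth is minor-monotone, tw(G) ≥ tw(K_{4}) = 3. Therefore the treewidth is 3.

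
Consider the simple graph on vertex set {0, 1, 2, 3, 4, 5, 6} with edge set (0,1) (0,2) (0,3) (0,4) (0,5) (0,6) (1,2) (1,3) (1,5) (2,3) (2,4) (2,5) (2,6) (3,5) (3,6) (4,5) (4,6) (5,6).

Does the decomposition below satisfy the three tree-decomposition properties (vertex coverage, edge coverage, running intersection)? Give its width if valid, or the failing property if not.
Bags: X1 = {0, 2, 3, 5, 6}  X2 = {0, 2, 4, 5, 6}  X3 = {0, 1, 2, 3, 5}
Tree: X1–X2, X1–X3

Every vertex of G appears in some bag (union = {0, 1, 2, 3, 4, 5, 6}); every edge is covered by a bag; and for each vertex v the set of bags containing v is connected in the bag tree. The decomposition is therefore valid. The largest bag has 5 vertices, so the width is 4.

Yes; width 4.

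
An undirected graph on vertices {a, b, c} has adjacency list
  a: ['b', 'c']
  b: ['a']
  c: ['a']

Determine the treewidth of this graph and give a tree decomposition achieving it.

Treewidth 1.
Bags: B1 = {a, b}  B2 = {a, c}
Tree: B1–B2

Every bag has size at most 2, so the width is 2 − 1 = 1 and tw(G) ≤ 1. Since G has at least one edge (e.g. b–a), it is not an edgeless graph, so tw(G) ≥ 1. Hence tw(G) = 1 exactly.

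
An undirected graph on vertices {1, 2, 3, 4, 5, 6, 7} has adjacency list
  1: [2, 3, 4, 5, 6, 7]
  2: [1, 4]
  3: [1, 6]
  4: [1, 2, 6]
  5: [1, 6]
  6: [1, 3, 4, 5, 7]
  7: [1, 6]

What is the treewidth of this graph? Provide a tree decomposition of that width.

Treewidth 2.
Bags: B1 = {1, 3, 6}  B2 = {1, 4, 6}  B3 = {1, 2, 4}  B4 = {1, 6, 7}  B5 = {1, 5, 6}
Tree: B1–B2, B2–B3, B2–B4, B1–B5

Every bag has size at most 3, so the width is 3 − 1 = 2 and tw(G) ≤ 2. For the lower bound, the 3 vertices {1, 2, 4} are pairwise adjacent, and any tree decomposition puts a clique entirely inside one bag — forcing width ≥ 2. The upper and lower bounds meet at 2, so that is the treewidth.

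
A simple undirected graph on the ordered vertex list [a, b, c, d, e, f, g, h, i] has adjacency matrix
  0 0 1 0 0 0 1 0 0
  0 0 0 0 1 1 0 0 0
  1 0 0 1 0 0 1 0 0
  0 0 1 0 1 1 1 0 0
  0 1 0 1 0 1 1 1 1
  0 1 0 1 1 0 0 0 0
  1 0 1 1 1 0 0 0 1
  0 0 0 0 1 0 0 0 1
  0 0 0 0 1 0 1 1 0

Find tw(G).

2

A width-2 tree decomposition is:
Bags: B1 = {c, d, g}  B2 = {d, e, g}  B3 = {d, e, f}  B4 = {e, g, i}  B5 = {e, h, i}  B6 = {a, c, g}  B7 = {b, e, f}
Tree: B1–B2, B2–B3, B2–B4, B4–B5, B1–B6, B3–B7
Each bag holds 3 vertices, so the decomposition has width 2, which upper-bounds the treewidth. Conversely, {d, e, g} is a clique of size 3, and the vertices of any clique must share a bag in every tree decomposition; so some bag has ≥ 3 vertices and tw(G) ≥ 2. Hence tw(G) = 2 exactly.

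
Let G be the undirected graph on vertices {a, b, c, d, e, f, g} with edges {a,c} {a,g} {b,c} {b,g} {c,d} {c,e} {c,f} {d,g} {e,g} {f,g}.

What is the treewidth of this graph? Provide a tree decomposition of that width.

Every bag has size at most 3, so the width is 3 − 1 = 2 and tw(G) ≤ 2. Since g–d–c–b–g is a cycle in G, G is not acyclic. Forests are exactly the graphs of treewidth ≤ 1, so tw(G) ≥ 2. Combining the bounds, tw(G) = 2.

Treewidth 2.
One optimal decomposition is:
Bags: B1 = {c, d, g}  B2 = {b, c, g}  B3 = {c, e, g}  B4 = {a, c, g}  B5 = {c, f, g}
Tree: B1–B2, B2–B3, B3–B4, B4–B5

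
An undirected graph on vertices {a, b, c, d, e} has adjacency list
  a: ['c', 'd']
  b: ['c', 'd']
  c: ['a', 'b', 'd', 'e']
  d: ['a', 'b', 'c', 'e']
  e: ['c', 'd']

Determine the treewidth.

A width-2 tree decomposition is:
Bags: B1 = {a, c, d}  B2 = {c, d, e}  B3 = {b, c, d}
Tree: B1–B2, B1–B3
Every bag has size at most 3, so the width is 3 − 1 = 2 and tw(G) ≤ 2. On the other hand G contains the 3-clique {c, d, e}. A clique must lie in a single bag of any decomposition, so no decomposition can have width below 2. Combining the bounds, tw(G) = 2.

2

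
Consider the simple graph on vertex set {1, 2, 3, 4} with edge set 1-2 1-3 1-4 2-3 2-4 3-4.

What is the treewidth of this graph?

A width-3 tree decomposition is:
Bags: B1 = {1, 2, 3, 4}
Tree: (single bag)
With just one bag of size 4, the width is 4 − 1 = 3, so tw(G) ≤ 3. On the other hand G contains the 4-clique {1, 2, 3, 4}. A clique must lie in a single bag of any decomposition, so no decomposition can have width below 3. Hence tw(G) = 3 exactly.

3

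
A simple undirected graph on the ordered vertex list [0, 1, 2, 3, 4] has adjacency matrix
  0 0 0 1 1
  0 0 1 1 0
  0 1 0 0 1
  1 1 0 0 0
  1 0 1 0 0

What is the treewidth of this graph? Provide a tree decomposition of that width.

Treewidth 2.
Bags: B1 = {0, 2, 4}  B2 = {0, 2, 3}  B3 = {1, 2, 3}
Tree: B1–B2, B2–B3

Each bag holds 3 vertices, so the decomposition has width 2, which upper-bounds the treewidth. For the lower bound, G contains the cycle 2–4–0–3–1–2, so G is not a forest; only forests have treewidth ≤ 1, hence tw(G) ≥ 2. The upper and lower bounds meet at 2, so that is the treewidth.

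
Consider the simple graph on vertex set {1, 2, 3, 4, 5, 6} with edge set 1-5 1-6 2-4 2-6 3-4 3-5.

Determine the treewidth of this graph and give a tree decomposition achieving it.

The largest bag has 3 vertices, giving width 2; this decomposition certifies tw(G) ≤ 2. Since 5–3–4–2–6–1–5 is a cycle in G, G is not acyclic. Forests are exactly the graphs of treewidth ≤ 1, so tw(G) ≥ 2. Therefore the treewidth is 2.

Treewidth 2.
Bags: B1 = {3, 4, 5}  B2 = {2, 4, 5}  B3 = {2, 5, 6}  B4 = {1, 5, 6}
Tree: B1–B2, B2–B3, B3–B4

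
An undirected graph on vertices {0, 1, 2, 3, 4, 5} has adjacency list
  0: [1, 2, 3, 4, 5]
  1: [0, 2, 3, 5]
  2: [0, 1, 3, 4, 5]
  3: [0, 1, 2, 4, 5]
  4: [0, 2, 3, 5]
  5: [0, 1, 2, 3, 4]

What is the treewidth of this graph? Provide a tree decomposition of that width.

Treewidth 4.
One such decomposition:
Bags: B1 = {0, 1, 2, 3, 5}  B2 = {0, 2, 3, 4, 5}
Tree: B1–B2

Each bag holds 5 vertices, so the decomposition has width 4, which upper-bounds the treewidth. For the lower bound, the 5 vertices {0, 1, 2, 3, 5} are pairwise adjacent, and any tree decomposition puts a clique entirely inside one bag — forcing width ≥ 4. The upper and lower bounds meet at 4, so that is the treewidth.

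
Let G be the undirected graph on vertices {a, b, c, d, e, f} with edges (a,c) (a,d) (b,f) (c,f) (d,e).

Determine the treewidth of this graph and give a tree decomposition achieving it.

The largest bag has 2 vertices, giving width 1; this decomposition certifies tw(G) ≤ 1. G has an edge, so its treewidth is at least 1. The upper and lower bounds meet at 1, so that is the treewidth.

Treewidth 1.
Bags: B1 = {b, f}  B2 = {c, f}  B3 = {a, c}  B4 = {a, d}  B5 = {d, e}
Tree: B1–B2, B2–B3, B3–B4, B4–B5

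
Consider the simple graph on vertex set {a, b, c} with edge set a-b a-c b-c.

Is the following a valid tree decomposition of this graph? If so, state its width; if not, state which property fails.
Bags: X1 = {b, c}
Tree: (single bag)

No — vertex a appears in no bag.

A tree decomposition must satisfy three properties: every vertex lies in some bag; for every edge, both endpoints lie together in some bag; and for every vertex, the bags containing it form a connected subtree. Here vertex a appears in no bag, so the decomposition is invalid.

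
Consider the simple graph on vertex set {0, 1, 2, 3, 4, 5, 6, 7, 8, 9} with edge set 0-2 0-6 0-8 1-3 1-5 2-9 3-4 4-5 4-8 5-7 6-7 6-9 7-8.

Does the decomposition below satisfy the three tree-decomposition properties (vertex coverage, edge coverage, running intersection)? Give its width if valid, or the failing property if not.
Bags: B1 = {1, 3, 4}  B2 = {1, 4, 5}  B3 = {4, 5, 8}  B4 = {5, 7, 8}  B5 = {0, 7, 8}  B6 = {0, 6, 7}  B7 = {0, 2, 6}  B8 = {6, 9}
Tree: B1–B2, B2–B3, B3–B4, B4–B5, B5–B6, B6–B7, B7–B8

A tree decomposition must satisfy three properties: every vertex lies in some bag; for every edge, both endpoints lie together in some bag; and for every vertex, the bags containing it form a connected subtree. Here edge (2,9) lies in no bag, so the decomposition is invalid.

No — edge (2,9) lies in no bag.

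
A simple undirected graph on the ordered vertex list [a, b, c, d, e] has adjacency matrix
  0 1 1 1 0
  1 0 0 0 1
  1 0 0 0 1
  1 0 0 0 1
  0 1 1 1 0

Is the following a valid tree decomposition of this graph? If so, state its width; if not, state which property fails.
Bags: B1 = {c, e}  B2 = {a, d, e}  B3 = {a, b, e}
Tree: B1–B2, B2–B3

No — edge (a,c) lies in no bag.

A tree decomposition must satisfy three properties: every vertex lies in some bag; for every edge, both endpoints lie together in some bag; and for every vertex, the bags containing it form a connected subtree. Here edge (a,c) lies in no bag, so the decomposition is invalid.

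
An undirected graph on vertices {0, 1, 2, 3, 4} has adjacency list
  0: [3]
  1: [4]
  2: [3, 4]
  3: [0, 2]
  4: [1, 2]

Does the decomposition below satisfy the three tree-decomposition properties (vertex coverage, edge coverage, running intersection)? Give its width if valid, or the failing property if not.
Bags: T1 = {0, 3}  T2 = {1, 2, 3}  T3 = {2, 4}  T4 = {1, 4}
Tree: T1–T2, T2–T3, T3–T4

No — bags containing vertex 1 are not connected in the tree.

A tree decomposition must satisfy three properties: every vertex lies in some bag; for every edge, both endpoints lie together in some bag; and for every vertex, the bags containing it form a connected subtree. Here bags containing vertex 1 are not connected in the tree, so the decomposition is invalid.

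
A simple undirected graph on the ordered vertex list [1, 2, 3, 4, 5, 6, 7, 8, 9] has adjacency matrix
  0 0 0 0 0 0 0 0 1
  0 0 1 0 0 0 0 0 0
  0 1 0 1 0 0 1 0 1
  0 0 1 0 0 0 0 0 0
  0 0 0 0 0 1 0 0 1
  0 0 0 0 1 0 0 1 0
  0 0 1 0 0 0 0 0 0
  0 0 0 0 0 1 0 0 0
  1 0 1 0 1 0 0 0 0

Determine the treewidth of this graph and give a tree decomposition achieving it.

The largest bag has 2 vertices, giving width 1; this decomposition certifies tw(G) ≤ 1. Any graph with an edge has treewidth ≥ 1, and G has the edge 5–6. Therefore the treewidth is 1.

Treewidth 1.
One such decomposition:
Bags: B1 = {5, 6}  B2 = {5, 9}  B3 = {3, 9}  B4 = {2, 3}  B5 = {1, 9}  B6 = {6, 8}  B7 = {3, 4}  B8 = {3, 7}
Tree: B1–B2, B2–B3, B3–B4, B3–B5, B1–B6, B3–B7, B3–B8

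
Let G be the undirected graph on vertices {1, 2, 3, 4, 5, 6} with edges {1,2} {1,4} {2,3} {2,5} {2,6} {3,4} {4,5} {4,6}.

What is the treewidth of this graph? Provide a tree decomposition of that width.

Treewidth 2.
One such decomposition:
Bags: B1 = {2, 3, 4}  B2 = {2, 4, 5}  B3 = {2, 4, 6}  B4 = {1, 2, 4}
Tree: B1–B2, B2–B3, B3–B4

Each bag holds 3 vertices, so the decomposition has width 2, which upper-bounds the treewidth. Since 3–4–5–2–3 is a cycle in G, G is not acyclic. Forests are exactly the graphs of treewidth ≤ 1, so tw(G) ≥ 2. The upper and lower bounds meet at 2, so that is the treewidth.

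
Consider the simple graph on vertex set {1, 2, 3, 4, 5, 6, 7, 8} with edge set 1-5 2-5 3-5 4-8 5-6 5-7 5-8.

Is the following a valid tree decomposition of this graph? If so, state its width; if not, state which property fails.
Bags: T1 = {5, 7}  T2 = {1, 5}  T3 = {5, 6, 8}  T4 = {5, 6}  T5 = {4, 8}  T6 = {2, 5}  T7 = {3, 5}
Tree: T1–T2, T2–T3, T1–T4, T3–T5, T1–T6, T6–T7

No — bags containing vertex 6 are not connected in the tree.

A tree decomposition must satisfy three properties: every vertex lies in some bag; for every edge, both endpoints lie together in some bag; and for every vertex, the bags containing it form a connected subtree. Here bags containing vertex 6 are not connected in the tree, so the decomposition is invalid.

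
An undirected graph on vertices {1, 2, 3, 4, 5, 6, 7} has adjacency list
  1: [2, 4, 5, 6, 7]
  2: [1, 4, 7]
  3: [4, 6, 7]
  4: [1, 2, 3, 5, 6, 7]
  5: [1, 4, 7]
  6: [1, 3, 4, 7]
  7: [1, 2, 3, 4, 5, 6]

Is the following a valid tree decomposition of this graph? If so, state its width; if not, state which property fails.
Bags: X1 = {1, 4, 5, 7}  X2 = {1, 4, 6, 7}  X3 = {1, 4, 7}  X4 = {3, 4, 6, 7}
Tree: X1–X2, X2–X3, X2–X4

A tree decomposition must satisfy three properties: every vertex lies in some bag; for every edge, both endpoints lie together in some bag; and for every vertex, the bags containing it form a connected subtree. Here vertex 2 appears in no bag, so the decomposition is invalid.

No — vertex 2 appears in no bag.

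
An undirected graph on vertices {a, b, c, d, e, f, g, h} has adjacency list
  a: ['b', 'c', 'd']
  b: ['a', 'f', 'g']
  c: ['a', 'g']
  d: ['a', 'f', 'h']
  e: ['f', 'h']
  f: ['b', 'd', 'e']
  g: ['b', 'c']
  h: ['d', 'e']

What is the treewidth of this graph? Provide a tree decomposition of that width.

Every bag has size at most 3, so the width is 3 − 1 = 2 and tw(G) ≤ 2. Since c–g–b–a–c is a cycle in G, G is not acyclic. Forests are exactly the graphs of treewidth ≤ 1, so tw(G) ≥ 2. Combining the bounds, tw(G) = 2.

Treewidth 2.
One optimal decomposition is:
Bags: B1 = {a, c, g}  B2 = {a, b, g}  B3 = {a, b, d}  B4 = {b, d, f}  B5 = {d, f, h}  B6 = {e, f, h}
Tree: B1–B2, B2–B3, B3–B4, B4–B5, B5–B6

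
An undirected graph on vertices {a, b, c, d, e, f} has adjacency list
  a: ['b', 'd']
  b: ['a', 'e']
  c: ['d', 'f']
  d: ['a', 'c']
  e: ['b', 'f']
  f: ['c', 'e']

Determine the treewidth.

A width-2 tree decomposition is:
Bags: B1 = {b, e, f}  B2 = {b, c, f}  B3 = {b, c, d}  B4 = {a, b, d}
Tree: B1–B2, B2–B3, B3–B4
Every bag has size at most 3, so the width is 3 − 1 = 2 and tw(G) ≤ 2. For the lower bound, G contains the cycle b–e–f–c–d–a–b, so G is not a forest; only forests have treewidth ≤ 1, hence tw(G) ≥ 2. The upper and lower bounds meet at 2, so that is the treewidth.

2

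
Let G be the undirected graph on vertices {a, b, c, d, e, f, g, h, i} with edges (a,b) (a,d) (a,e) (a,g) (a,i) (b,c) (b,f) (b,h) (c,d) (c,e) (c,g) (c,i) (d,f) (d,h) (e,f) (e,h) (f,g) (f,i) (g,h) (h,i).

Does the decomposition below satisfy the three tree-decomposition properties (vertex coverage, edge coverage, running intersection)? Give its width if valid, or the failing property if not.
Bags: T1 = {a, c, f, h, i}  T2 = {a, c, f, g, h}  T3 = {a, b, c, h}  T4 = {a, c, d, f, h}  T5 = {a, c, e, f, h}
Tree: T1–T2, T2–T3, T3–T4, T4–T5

No — edge (f,b) lies in no bag.

A tree decomposition must satisfy three properties: every vertex lies in some bag; for every edge, both endpoints lie together in some bag; and for every vertex, the bags containing it form a connected subtree. Here edge (f,b) lies in no bag, so the decomposition is invalid.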